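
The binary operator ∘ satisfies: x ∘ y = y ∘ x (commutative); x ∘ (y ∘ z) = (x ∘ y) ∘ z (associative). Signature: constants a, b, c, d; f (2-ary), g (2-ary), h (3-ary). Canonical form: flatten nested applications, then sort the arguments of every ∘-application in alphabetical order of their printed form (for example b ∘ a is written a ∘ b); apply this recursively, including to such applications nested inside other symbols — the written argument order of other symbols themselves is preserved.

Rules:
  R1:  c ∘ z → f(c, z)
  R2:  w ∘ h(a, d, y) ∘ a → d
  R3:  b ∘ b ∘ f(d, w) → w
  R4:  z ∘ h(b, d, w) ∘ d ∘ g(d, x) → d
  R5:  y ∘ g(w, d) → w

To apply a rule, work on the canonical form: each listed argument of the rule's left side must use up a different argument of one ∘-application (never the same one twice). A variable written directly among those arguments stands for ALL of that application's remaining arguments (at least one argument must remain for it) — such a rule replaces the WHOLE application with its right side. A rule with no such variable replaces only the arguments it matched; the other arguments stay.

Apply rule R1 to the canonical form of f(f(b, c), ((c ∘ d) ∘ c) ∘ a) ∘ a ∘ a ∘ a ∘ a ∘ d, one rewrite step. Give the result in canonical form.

Canonical form:  a ∘ a ∘ a ∘ a ∘ d ∘ f(f(b, c), a ∘ c ∘ c ∘ d)
Apply R1:  consuming c;  z := a ∘ c ∘ d
The variable takes the whole remainder — replace the entire application.
New term:  a ∘ a ∘ a ∘ a ∘ d ∘ f(f(b, c), f(c, a ∘ c ∘ d))

Answer: a ∘ a ∘ a ∘ a ∘ d ∘ f(f(b, c), f(c, a ∘ c ∘ d))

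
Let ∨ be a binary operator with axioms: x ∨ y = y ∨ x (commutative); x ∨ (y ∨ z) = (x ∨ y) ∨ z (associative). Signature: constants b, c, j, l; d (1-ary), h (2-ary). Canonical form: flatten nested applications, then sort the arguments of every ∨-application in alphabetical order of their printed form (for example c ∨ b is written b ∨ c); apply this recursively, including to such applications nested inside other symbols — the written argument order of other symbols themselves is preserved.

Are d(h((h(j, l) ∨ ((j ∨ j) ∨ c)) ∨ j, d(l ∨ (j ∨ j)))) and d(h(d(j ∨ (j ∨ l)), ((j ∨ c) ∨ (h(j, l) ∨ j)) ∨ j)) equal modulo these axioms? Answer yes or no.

Answer: no — d(h(c ∨ h(j, l) ∨ j ∨ j ∨ j, d(j ∨ j ∨ l))) vs d(h(d(j ∨ j ∨ l), c ∨ h(j, l) ∨ j ∨ j ∨ j))

Derivation:
Left:  d(h((h(j, l) ∨ ((j ∨ j) ∨ c)) ∨ j, d(l ∨ (j ∨ j))))
  Focus inside:  (h(j, l) ∨ ((j ∨ j) ∨ c)) ∨ j
  Flatten:  h(j, l) ∨ j ∨ j ∨ c ∨ j
  Sort arguments:  c ∨ h(j, l) ∨ j ∨ j ∨ j
  Put back:  d(h(c ∨ h(j, l) ∨ j ∨ j ∨ j, d(j ∨ j ∨ l)))
Right:  d(h(d(j ∨ (j ∨ l)), ((j ∨ c) ∨ (h(j, l) ∨ j)) ∨ j))
  Focus inside:  ((j ∨ c) ∨ (h(j, l) ∨ j)) ∨ j
  Flatten:  j ∨ c ∨ h(j, l) ∨ j ∨ j
  Sort:  c ∨ h(j, l) ∨ j ∨ j ∨ j
  Put back:  d(h(d(j ∨ j ∨ l), c ∨ h(j, l) ∨ j ∨ j ∨ j))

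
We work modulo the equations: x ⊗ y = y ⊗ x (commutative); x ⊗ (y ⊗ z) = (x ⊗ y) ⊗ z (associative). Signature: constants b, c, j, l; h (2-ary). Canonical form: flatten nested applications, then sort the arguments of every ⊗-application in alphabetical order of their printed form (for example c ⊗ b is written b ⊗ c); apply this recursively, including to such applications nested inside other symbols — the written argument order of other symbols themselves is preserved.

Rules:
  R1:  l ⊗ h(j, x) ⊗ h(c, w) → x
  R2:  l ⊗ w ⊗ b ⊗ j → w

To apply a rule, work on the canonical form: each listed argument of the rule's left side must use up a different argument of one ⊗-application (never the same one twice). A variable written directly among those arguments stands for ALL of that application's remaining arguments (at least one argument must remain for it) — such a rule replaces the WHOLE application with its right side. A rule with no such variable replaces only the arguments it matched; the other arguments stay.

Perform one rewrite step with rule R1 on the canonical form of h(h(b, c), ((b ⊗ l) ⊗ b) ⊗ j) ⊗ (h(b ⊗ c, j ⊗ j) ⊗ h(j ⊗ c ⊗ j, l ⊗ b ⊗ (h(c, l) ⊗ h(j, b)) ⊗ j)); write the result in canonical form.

Canonical form:  h(b ⊗ c, j ⊗ j) ⊗ h(c ⊗ j ⊗ j, b ⊗ h(c, l) ⊗ h(j, b) ⊗ j ⊗ l) ⊗ h(h(b, c), b ⊗ b ⊗ j ⊗ l)
Match R1:  consume h(c, l), h(j, b), l;  w := l, x := b
Result:  h(b ⊗ c, j ⊗ j) ⊗ h(c ⊗ j ⊗ j, b ⊗ b ⊗ j) ⊗ h(h(b, c), b ⊗ b ⊗ j ⊗ l)

Answer: h(b ⊗ c, j ⊗ j) ⊗ h(c ⊗ j ⊗ j, b ⊗ b ⊗ j) ⊗ h(h(b, c), b ⊗ b ⊗ j ⊗ l)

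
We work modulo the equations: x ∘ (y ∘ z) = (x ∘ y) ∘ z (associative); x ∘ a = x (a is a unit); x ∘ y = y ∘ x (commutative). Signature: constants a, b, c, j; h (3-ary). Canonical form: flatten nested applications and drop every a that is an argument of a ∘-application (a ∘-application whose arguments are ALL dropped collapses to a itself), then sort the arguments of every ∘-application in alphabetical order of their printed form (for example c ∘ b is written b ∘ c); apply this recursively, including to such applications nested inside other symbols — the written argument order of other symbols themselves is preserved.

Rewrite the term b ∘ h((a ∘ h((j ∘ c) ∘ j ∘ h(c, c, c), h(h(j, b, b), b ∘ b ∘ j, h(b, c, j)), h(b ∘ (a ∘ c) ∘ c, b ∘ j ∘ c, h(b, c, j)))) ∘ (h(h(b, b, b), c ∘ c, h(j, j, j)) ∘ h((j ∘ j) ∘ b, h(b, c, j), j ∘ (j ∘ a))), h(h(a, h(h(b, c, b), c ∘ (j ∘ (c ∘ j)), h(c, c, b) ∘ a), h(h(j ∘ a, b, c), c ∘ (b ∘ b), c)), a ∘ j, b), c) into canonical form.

Answer: b ∘ h(h(b ∘ j ∘ j, h(b, c, j), j ∘ j) ∘ h(c ∘ h(c, c, c) ∘ j ∘ j, h(h(j, b, b), b ∘ b ∘ j, h(b, c, j)), h(b ∘ c ∘ c, b ∘ c ∘ j, h(b, c, j))) ∘ h(h(b, b, b), c ∘ c, h(j, j, j)), h(h(a, h(h(b, c, b), c ∘ c ∘ j ∘ j, h(c, c, b)), h(h(j, b, c), b ∘ b ∘ c, c)), j, b), c)

Derivation:
Inside:  h((a ∘ h((j ∘ c) ∘ j ∘ h(c, c, c), h(h(j, b, b), b ∘ b ∘ j, h(b, c, j)), h(b ∘ (a ∘ c) ∘ c, b ∘ j ∘ c, h(b, c, j)))) ∘ (h(h(b, b, b), c ∘ c, h(j, j, j)) ∘ h((j ∘ j) ∘ b, h(b, c, j), j ∘ (j ∘ a))), h(h(a, h(h(b, c, b), c ∘ (j ∘ (c ∘ j)), h(c, c, b) ∘ a), h(h(j ∘ a, b, c), c ∘ (b ∘ b), c)), a ∘ j, b), c)  →  h(h(b ∘ j ∘ j, h(b, c, j), j ∘ j) ∘ h(c ∘ h(c, c, c) ∘ j ∘ j, h(h(j, b, b), b ∘ b ∘ j, h(b, c, j)), h(b ∘ c ∘ c, b ∘ c ∘ j, h(b, c, j))) ∘ h(h(b, b, b), c ∘ c, h(j, j, j)), h(h(a, h(h(b, c, b), c ∘ c ∘ j ∘ j, h(c, c, b)), h(h(j, b, c), b ∘ b ∘ c, c)), j, b), c)
Order the arguments:  b ∘ h(h(b ∘ j ∘ j, h(b, c, j), j ∘ j) ∘ h(c ∘ h(c, c, c) ∘ j ∘ j, h(h(j, b, b), b ∘ b ∘ j, h(b, c, j)), h(b ∘ c ∘ c, b ∘ c ∘ j, h(b, c, j))) ∘ h(h(b, b, b), c ∘ c, h(j, j, j)), h(h(a, h(h(b, c, b), c ∘ c ∘ j ∘ j, h(c, c, b)), h(h(j, b, c), b ∘ b ∘ c, c)), j, b), c)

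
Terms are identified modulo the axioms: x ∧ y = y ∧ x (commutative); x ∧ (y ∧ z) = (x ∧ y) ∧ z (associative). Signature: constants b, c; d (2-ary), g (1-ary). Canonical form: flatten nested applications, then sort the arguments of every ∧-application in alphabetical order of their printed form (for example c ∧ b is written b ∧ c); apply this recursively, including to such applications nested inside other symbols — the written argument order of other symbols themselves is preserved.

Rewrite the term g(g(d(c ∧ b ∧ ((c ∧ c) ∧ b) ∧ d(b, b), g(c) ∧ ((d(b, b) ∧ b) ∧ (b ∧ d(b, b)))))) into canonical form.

Descend into:  g(c) ∧ ((d(b, b) ∧ b) ∧ (b ∧ d(b, b)))
Flatten:  g(c) ∧ d(b, b) ∧ b ∧ b ∧ d(b, b)
Sort:  b ∧ b ∧ d(b, b) ∧ d(b, b) ∧ g(c)
Put back:  g(g(d(b ∧ b ∧ c ∧ c ∧ c ∧ d(b, b), b ∧ b ∧ d(b, b) ∧ d(b, b) ∧ g(c))))

Answer: g(g(d(b ∧ b ∧ c ∧ c ∧ c ∧ d(b, b), b ∧ b ∧ d(b, b) ∧ d(b, b) ∧ g(c))))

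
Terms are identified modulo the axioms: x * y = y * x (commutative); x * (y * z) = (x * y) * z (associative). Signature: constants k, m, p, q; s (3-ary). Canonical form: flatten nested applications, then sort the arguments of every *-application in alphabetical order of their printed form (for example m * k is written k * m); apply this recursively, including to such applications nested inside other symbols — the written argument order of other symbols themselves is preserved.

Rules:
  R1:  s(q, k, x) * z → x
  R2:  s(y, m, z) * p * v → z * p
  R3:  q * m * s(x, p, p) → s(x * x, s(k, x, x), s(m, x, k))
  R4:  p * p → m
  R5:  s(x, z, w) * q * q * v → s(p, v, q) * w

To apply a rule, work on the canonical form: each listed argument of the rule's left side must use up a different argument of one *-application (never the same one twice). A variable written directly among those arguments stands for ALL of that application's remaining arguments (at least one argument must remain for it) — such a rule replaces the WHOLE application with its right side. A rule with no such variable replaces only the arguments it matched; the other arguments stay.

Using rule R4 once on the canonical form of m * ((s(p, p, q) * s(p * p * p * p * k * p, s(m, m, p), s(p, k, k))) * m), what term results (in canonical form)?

Answer: m * m * s(k * m * p * p * p, s(m, m, p), s(p, k, k)) * s(p, p, q)

Derivation:
Canonical form:  m * m * s(k * p * p * p * p * p, s(m, m, p), s(p, k, k)) * s(p, p, q)
R4 matches:  uses p, p
Giving:  m * m * s(k * m * p * p * p, s(m, m, p), s(p, k, k)) * s(p, p, q)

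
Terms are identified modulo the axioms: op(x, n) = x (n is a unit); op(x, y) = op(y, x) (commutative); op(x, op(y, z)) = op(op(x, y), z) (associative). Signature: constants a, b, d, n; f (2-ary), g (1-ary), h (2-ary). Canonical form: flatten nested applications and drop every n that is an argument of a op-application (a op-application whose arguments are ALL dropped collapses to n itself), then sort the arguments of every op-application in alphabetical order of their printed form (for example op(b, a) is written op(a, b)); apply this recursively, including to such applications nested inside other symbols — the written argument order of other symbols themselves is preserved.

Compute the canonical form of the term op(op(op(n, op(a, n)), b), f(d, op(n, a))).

Answer: op(a, b, f(d, a))

Derivation:
Merge nested applications:  op(n, a, n, b, f(d, op(n, a)))
Inside:  f(d, op(n, a))  →  f(d, a)
Units out:  drop n (×2)
Sort arguments:  op(a, b, f(d, a))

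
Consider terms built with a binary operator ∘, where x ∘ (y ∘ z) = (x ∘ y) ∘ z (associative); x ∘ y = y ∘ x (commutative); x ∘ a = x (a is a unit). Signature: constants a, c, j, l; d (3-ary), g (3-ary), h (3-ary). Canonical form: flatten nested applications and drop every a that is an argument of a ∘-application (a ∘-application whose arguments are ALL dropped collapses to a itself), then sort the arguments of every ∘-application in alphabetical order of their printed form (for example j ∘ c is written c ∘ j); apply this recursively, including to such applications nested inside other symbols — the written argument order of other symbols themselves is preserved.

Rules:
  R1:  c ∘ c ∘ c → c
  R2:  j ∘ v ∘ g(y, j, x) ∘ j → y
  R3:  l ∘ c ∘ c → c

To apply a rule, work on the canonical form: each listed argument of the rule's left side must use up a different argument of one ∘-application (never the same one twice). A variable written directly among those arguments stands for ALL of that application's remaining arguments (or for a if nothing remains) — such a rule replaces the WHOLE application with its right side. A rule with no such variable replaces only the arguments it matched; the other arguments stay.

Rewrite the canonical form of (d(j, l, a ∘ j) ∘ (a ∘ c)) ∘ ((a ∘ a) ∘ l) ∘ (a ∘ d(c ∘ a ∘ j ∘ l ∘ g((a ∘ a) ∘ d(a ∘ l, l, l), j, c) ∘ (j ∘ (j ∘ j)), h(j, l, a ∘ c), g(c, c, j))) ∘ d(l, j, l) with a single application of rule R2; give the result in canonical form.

Canonical form:  c ∘ d(c ∘ g(d(l, l, l), j, c) ∘ j ∘ j ∘ j ∘ j ∘ l, h(j, l, c), g(c, c, j)) ∘ d(j, l, j) ∘ d(l, j, l) ∘ l
Apply R2:  consuming g(d(l, l, l), j, c), j, j;  v := c ∘ j ∘ j ∘ l, x := c, y := d(l, l, l)
The extension variable absorbs all remaining arguments, so the whole application is rewritten.
Giving:  c ∘ d(d(l, l, l), h(j, l, c), g(c, c, j)) ∘ d(j, l, j) ∘ d(l, j, l) ∘ l

Answer: c ∘ d(d(l, l, l), h(j, l, c), g(c, c, j)) ∘ d(j, l, j) ∘ d(l, j, l) ∘ l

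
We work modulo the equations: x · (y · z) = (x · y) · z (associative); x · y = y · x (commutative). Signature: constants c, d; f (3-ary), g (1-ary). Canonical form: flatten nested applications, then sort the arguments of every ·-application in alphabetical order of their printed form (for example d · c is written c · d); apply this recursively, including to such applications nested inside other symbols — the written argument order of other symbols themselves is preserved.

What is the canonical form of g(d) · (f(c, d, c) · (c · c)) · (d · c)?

Answer: c · c · c · d · f(c, d, c) · g(d)

Derivation:
Merge nested applications:  g(d) · f(c, d, c) · c · c · d · c
Sort:  c · c · c · d · f(c, d, c) · g(d)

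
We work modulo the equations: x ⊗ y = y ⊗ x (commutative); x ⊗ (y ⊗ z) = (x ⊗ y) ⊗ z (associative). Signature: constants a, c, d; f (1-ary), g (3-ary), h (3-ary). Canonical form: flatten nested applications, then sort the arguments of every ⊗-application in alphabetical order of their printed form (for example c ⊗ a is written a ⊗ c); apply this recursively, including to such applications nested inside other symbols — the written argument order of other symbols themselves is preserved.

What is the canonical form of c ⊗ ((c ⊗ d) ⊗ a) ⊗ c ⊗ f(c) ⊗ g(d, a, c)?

Flatten:  c ⊗ c ⊗ d ⊗ a ⊗ c ⊗ f(c) ⊗ g(d, a, c)
Sort arguments:  a ⊗ c ⊗ c ⊗ c ⊗ d ⊗ f(c) ⊗ g(d, a, c)

Answer: a ⊗ c ⊗ c ⊗ c ⊗ d ⊗ f(c) ⊗ g(d, a, c)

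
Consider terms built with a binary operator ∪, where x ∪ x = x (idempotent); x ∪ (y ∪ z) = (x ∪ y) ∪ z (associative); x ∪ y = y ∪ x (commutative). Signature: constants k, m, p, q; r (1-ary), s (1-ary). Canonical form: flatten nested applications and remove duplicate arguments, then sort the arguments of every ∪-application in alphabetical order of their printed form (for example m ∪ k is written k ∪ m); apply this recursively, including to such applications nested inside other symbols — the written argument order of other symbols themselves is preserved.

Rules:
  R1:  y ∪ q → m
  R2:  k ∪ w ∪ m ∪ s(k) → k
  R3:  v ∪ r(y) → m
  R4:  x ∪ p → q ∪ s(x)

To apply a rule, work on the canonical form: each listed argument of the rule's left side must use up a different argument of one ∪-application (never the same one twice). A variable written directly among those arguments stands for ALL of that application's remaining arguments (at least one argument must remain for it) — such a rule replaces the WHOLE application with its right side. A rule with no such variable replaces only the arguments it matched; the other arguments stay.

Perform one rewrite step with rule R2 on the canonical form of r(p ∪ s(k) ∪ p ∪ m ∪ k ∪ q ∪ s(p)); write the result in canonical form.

Answer: r(k)

Derivation:
Canonical form:  r(k ∪ m ∪ p ∪ q ∪ s(k) ∪ s(p))
Match R2:  consume k, m, s(k);  w := p ∪ q ∪ s(p)
Every leftover argument binds to the variable; the entire application is replaced.
Result:  r(k)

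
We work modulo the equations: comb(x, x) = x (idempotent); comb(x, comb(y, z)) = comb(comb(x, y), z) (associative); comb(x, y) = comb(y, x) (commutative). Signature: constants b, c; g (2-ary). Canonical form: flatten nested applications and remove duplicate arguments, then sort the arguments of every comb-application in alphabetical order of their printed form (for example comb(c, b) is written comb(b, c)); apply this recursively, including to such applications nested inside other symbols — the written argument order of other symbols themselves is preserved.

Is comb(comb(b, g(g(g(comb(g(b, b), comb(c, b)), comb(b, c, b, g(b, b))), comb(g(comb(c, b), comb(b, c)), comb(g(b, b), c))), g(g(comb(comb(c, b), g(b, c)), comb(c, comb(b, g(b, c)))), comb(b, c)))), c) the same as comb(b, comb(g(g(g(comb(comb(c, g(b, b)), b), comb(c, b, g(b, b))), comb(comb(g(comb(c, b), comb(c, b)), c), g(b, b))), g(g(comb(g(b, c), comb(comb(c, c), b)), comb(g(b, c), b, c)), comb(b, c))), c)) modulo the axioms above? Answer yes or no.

Left:  comb(comb(b, g(g(g(comb(g(b, b), comb(c, b)), comb(b, c, b, g(b, b))), comb(g(comb(c, b), comb(b, c)), comb(g(b, b), c))), g(g(comb(comb(c, b), g(b, c)), comb(c, comb(b, g(b, c)))), comb(b, c)))), c)
  Merge nested applications:  comb(b, g(g(g(comb(g(b, b), comb(c, b)), comb(b, c, b, g(b, b))), comb(g(comb(c, b), comb(b, c)), comb(g(b, b), c))), g(g(comb(comb(c, b), g(b, c)), comb(c, comb(b, g(b, c)))), comb(b, c))), c)
  Simplify inside:  g(g(g(comb(g(b, b), comb(c, b)), comb(b, c, b, g(b, b))), comb(g(comb(c, b), comb(b, c)), comb(g(b, b), c))), g(g(comb(comb(c, b), g(b, c)), comb(c, comb(b, g(b, c)))), comb(b, c)))  →  g(g(g(comb(b, c, g(b, b)), comb(b, c, g(b, b))), comb(c, g(b, b), g(comb(b, c), comb(b, c)))), g(g(comb(b, c, g(b, c)), comb(b, c, g(b, c))), comb(b, c)))
  Sort arguments:  comb(b, c, g(g(g(comb(b, c, g(b, b)), comb(b, c, g(b, b))), comb(c, g(b, b), g(comb(b, c), comb(b, c)))), g(g(comb(b, c, g(b, c)), comb(b, c, g(b, c))), comb(b, c))))
Right:  comb(b, comb(g(g(g(comb(comb(c, g(b, b)), b), comb(c, b, g(b, b))), comb(comb(g(comb(c, b), comb(c, b)), c), g(b, b))), g(g(comb(g(b, c), comb(comb(c, c), b)), comb(g(b, c), b, c)), comb(b, c))), c))
  Flatten:  comb(b, g(g(g(comb(comb(c, g(b, b)), b), comb(c, b, g(b, b))), comb(comb(g(comb(c, b), comb(c, b)), c), g(b, b))), g(g(comb(g(b, c), comb(comb(c, c), b)), comb(g(b, c), b, c)), comb(b, c))), c)
  Canonicalize subterm:  g(g(g(comb(comb(c, g(b, b)), b), comb(c, b, g(b, b))), comb(comb(g(comb(c, b), comb(c, b)), c), g(b, b))), g(g(comb(g(b, c), comb(comb(c, c), b)), comb(g(b, c), b, c)), comb(b, c)))  →  g(g(g(comb(b, c, g(b, b)), comb(b, c, g(b, b))), comb(c, g(b, b), g(comb(b, c), comb(b, c)))), g(g(comb(b, c, g(b, c)), comb(b, c, g(b, c))), comb(b, c)))
  Sort arguments:  comb(b, c, g(g(g(comb(b, c, g(b, b)), comb(b, c, g(b, b))), comb(c, g(b, b), g(comb(b, c), comb(b, c)))), g(g(comb(b, c, g(b, c)), comb(b, c, g(b, c))), comb(b, c))))

Answer: yes — both canonical forms are comb(b, c, g(g(g(comb(b, c, g(b, b)), comb(b, c, g(b, b))), comb(c, g(b, b), g(comb(b, c), comb(b, c)))), g(g(comb(b, c, g(b, c)), comb(b, c, g(b, c))), comb(b, c))))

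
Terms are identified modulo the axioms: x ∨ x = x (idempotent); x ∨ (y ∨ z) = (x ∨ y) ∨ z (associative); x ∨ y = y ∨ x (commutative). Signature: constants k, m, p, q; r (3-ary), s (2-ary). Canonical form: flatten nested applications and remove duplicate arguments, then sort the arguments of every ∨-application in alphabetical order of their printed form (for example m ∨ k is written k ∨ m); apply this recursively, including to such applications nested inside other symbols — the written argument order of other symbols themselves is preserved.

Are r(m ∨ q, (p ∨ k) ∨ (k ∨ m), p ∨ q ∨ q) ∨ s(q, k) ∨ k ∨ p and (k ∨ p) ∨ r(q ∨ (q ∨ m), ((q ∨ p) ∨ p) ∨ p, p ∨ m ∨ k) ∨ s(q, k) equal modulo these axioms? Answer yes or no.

Left:  r(m ∨ q, (p ∨ k) ∨ (k ∨ m), p ∨ q ∨ q) ∨ s(q, k) ∨ k ∨ p
  Inside:  r(m ∨ q, (p ∨ k) ∨ (k ∨ m), p ∨ q ∨ q)  →  r(m ∨ q, k ∨ m ∨ p, p ∨ q)
  Order the arguments:  k ∨ p ∨ r(m ∨ q, k ∨ m ∨ p, p ∨ q) ∨ s(q, k)
Right:  (k ∨ p) ∨ r(q ∨ (q ∨ m), ((q ∨ p) ∨ p) ∨ p, p ∨ m ∨ k) ∨ s(q, k)
  Merge nested applications:  k ∨ p ∨ r(q ∨ (q ∨ m), ((q ∨ p) ∨ p) ∨ p, p ∨ m ∨ k) ∨ s(q, k)
  Canonicalize subterm:  r(q ∨ (q ∨ m), ((q ∨ p) ∨ p) ∨ p, p ∨ m ∨ k)  →  r(m ∨ q, p ∨ q, k ∨ m ∨ p)
  Order the arguments:  k ∨ p ∨ r(m ∨ q, p ∨ q, k ∨ m ∨ p) ∨ s(q, k)

Answer: no — k ∨ p ∨ r(m ∨ q, k ∨ m ∨ p, p ∨ q) ∨ s(q, k) vs k ∨ p ∨ r(m ∨ q, p ∨ q, k ∨ m ∨ p) ∨ s(q, k)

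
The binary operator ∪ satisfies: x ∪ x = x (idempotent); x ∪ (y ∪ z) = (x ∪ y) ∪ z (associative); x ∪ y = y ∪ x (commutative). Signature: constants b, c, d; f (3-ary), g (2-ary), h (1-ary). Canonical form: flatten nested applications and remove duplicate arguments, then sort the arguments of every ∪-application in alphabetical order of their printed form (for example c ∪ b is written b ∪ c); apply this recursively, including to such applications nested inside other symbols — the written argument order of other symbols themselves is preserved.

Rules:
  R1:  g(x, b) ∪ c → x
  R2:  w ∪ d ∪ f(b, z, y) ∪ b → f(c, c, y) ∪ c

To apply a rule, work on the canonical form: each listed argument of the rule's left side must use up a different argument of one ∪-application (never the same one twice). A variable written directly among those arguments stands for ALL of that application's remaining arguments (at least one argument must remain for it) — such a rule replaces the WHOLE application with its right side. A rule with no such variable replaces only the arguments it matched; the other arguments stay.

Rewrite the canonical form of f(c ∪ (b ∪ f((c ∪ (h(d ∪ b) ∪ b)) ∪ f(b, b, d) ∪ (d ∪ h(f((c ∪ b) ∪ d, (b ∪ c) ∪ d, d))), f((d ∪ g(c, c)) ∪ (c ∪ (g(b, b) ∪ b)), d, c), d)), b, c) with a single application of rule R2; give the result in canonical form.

Canonical form:  f(b ∪ c ∪ f(b ∪ c ∪ d ∪ f(b, b, d) ∪ h(b ∪ d) ∪ h(f(b ∪ c ∪ d, b ∪ c ∪ d, d)), f(b ∪ c ∪ d ∪ g(b, b) ∪ g(c, c), d, c), d), b, c)
R2 matches:  uses b, d, f(b, b, d);  w := c ∪ h(b ∪ d) ∪ h(f(b ∪ c ∪ d, b ∪ c ∪ d, d)), y := d, z := b
The variable takes the whole remainder — replace the entire application.
New term:  f(b ∪ c ∪ f(c ∪ f(c, c, d), f(b ∪ c ∪ d ∪ g(b, b) ∪ g(c, c), d, c), d), b, c)

Answer: f(b ∪ c ∪ f(c ∪ f(c, c, d), f(b ∪ c ∪ d ∪ g(b, b) ∪ g(c, c), d, c), d), b, c)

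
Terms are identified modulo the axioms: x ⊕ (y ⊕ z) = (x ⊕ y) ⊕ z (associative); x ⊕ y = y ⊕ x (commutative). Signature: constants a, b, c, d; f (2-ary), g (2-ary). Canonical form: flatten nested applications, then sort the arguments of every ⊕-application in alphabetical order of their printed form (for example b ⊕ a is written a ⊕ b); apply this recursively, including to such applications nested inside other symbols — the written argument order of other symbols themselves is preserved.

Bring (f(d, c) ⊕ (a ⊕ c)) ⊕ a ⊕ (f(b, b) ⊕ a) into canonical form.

Merge nested applications:  f(d, c) ⊕ a ⊕ c ⊕ a ⊕ f(b, b) ⊕ a
Sort arguments:  a ⊕ a ⊕ a ⊕ c ⊕ f(b, b) ⊕ f(d, c)

Answer: a ⊕ a ⊕ a ⊕ c ⊕ f(b, b) ⊕ f(d, c)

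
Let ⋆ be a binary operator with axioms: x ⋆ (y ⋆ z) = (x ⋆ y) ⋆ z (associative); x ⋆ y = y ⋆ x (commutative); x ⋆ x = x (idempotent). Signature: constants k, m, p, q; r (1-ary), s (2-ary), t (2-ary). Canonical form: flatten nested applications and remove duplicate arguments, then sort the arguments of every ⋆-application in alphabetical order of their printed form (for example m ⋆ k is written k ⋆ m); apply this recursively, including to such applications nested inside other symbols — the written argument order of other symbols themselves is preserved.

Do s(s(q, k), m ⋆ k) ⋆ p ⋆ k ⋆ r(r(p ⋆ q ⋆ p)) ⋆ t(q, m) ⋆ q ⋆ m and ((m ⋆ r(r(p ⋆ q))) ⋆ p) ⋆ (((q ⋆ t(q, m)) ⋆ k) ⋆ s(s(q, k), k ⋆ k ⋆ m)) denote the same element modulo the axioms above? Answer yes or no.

Left:  s(s(q, k), m ⋆ k) ⋆ p ⋆ k ⋆ r(r(p ⋆ q ⋆ p)) ⋆ t(q, m) ⋆ q ⋆ m
  Inside:  s(s(q, k), m ⋆ k)  →  s(s(q, k), k ⋆ m)
  Inside:  r(r(p ⋆ q ⋆ p))  →  r(r(p ⋆ q))
  Order the arguments:  k ⋆ m ⋆ p ⋆ q ⋆ r(r(p ⋆ q)) ⋆ s(s(q, k), k ⋆ m) ⋆ t(q, m)
Right:  ((m ⋆ r(r(p ⋆ q))) ⋆ p) ⋆ (((q ⋆ t(q, m)) ⋆ k) ⋆ s(s(q, k), k ⋆ k ⋆ m))
  Flatten:  m ⋆ r(r(p ⋆ q)) ⋆ p ⋆ q ⋆ t(q, m) ⋆ k ⋆ s(s(q, k), k ⋆ k ⋆ m)
  Simplify inside:  s(s(q, k), k ⋆ k ⋆ m)  →  s(s(q, k), k ⋆ m)
  Sort:  k ⋆ m ⋆ p ⋆ q ⋆ r(r(p ⋆ q)) ⋆ s(s(q, k), k ⋆ m) ⋆ t(q, m)

Answer: yes — both canonical forms are k ⋆ m ⋆ p ⋆ q ⋆ r(r(p ⋆ q)) ⋆ s(s(q, k), k ⋆ m) ⋆ t(q, m)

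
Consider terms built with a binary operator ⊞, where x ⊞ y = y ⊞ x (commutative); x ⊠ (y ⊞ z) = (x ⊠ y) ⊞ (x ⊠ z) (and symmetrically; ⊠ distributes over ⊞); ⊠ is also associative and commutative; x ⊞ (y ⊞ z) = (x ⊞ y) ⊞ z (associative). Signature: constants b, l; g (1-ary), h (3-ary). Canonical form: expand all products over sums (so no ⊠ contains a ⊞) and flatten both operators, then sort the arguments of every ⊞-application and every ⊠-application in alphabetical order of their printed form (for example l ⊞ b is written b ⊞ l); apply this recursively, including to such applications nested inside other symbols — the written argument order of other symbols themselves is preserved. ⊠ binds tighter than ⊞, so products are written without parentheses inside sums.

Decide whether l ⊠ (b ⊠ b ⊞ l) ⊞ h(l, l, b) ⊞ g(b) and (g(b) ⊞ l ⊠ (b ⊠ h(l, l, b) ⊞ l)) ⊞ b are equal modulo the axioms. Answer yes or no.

Answer: no — b ⊠ b ⊠ l ⊞ g(b) ⊞ h(l, l, b) ⊞ l ⊠ l vs b ⊞ b ⊠ h(l, l, b) ⊠ l ⊞ g(b) ⊞ l ⊠ l

Derivation:
Left:  l ⊠ (b ⊠ b ⊞ l) ⊞ h(l, l, b) ⊞ g(b)
  Expand:  b ⊠ b ⊠ l ⊞ l ⊠ l ⊞ h(l, l, b) ⊞ g(b)
  Order the arguments:  b ⊠ b ⊠ l ⊞ g(b) ⊞ h(l, l, b) ⊞ l ⊠ l
Right:  (g(b) ⊞ l ⊠ (b ⊠ h(l, l, b) ⊞ l)) ⊞ b
  Distribute:  g(b) ⊞ b ⊠ h(l, l, b) ⊠ l ⊞ l ⊠ l ⊞ b
  Sort:  b ⊞ b ⊠ h(l, l, b) ⊠ l ⊞ g(b) ⊞ l ⊠ l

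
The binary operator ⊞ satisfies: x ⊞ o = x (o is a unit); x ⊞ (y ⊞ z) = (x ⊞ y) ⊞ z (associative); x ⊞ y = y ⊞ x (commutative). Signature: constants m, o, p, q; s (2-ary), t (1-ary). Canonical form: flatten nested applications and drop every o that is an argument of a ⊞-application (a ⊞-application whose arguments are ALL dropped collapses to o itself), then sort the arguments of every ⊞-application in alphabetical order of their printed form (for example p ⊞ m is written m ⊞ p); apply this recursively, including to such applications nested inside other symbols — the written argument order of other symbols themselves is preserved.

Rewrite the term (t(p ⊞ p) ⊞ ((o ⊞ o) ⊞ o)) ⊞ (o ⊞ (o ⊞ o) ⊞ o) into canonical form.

Merge nested applications:  t(p ⊞ p) ⊞ o ⊞ o ⊞ o ⊞ o ⊞ o ⊞ o ⊞ o
Drop the unit:  drop o (×7)
Sort:  t(p ⊞ p)

Answer: t(p ⊞ p)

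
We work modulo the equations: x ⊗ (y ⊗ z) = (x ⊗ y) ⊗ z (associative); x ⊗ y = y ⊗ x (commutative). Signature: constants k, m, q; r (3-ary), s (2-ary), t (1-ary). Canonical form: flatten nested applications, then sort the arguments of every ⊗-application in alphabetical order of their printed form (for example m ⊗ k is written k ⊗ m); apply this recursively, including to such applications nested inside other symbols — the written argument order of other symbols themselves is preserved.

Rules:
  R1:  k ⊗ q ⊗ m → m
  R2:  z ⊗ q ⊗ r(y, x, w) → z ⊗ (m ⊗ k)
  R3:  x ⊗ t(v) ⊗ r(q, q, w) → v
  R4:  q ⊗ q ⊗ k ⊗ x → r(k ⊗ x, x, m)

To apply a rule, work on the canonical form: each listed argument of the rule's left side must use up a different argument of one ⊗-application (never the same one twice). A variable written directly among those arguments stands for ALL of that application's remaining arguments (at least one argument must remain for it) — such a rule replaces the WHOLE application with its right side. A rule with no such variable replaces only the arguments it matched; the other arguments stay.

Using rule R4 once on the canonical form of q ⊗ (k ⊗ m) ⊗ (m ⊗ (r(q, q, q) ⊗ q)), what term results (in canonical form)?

Answer: r(k ⊗ m ⊗ m ⊗ r(q, q, q), m ⊗ m ⊗ r(q, q, q), m)

Derivation:
Canonical form:  k ⊗ m ⊗ m ⊗ q ⊗ q ⊗ r(q, q, q)
R4 matches:  uses k, q, q;  x := m ⊗ m ⊗ r(q, q, q)
The extension variable absorbs all remaining arguments, so the whole application is rewritten.
Result:  r(k ⊗ m ⊗ m ⊗ r(q, q, q), m ⊗ m ⊗ r(q, q, q), m)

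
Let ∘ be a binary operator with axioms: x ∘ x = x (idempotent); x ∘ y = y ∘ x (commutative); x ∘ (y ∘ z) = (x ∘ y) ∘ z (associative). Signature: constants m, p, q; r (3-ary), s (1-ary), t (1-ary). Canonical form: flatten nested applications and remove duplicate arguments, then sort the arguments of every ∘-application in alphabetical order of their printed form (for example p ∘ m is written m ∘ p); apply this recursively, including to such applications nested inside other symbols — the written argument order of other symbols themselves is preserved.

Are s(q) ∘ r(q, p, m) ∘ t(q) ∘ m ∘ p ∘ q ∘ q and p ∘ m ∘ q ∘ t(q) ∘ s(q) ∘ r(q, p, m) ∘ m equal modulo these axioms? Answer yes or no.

Answer: yes — both canonical forms are m ∘ p ∘ q ∘ r(q, p, m) ∘ s(q) ∘ t(q)

Derivation:
Left:  s(q) ∘ r(q, p, m) ∘ t(q) ∘ m ∘ p ∘ q ∘ q
  Drop duplicates:  drop duplicate q
  Order the arguments:  m ∘ p ∘ q ∘ r(q, p, m) ∘ s(q) ∘ t(q)
Right:  p ∘ m ∘ q ∘ t(q) ∘ s(q) ∘ r(q, p, m) ∘ m
  Drop duplicates:  drop duplicate m
  Sort:  m ∘ p ∘ q ∘ r(q, p, m) ∘ s(q) ∘ t(q)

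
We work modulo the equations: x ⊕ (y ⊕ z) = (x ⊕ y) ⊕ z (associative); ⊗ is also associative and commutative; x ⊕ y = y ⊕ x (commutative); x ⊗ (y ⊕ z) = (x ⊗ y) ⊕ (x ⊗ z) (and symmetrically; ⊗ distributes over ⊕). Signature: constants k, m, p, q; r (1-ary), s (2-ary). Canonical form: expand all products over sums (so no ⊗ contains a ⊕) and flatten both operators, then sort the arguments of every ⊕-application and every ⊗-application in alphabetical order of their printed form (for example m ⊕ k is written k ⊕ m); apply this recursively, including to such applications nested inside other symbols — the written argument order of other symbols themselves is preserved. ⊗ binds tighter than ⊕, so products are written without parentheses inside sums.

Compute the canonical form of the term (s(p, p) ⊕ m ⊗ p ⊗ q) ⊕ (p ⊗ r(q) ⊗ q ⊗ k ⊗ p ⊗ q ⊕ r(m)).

Answer: k ⊗ p ⊗ p ⊗ q ⊗ q ⊗ r(q) ⊕ m ⊗ p ⊗ q ⊕ r(m) ⊕ s(p, p)

Derivation:
Flatten:  s(p, p) ⊕ m ⊗ p ⊗ q ⊕ k ⊗ p ⊗ p ⊗ q ⊗ q ⊗ r(q) ⊕ r(m)
Sort arguments:  k ⊗ p ⊗ p ⊗ q ⊗ q ⊗ r(q) ⊕ m ⊗ p ⊗ q ⊕ r(m) ⊕ s(p, p)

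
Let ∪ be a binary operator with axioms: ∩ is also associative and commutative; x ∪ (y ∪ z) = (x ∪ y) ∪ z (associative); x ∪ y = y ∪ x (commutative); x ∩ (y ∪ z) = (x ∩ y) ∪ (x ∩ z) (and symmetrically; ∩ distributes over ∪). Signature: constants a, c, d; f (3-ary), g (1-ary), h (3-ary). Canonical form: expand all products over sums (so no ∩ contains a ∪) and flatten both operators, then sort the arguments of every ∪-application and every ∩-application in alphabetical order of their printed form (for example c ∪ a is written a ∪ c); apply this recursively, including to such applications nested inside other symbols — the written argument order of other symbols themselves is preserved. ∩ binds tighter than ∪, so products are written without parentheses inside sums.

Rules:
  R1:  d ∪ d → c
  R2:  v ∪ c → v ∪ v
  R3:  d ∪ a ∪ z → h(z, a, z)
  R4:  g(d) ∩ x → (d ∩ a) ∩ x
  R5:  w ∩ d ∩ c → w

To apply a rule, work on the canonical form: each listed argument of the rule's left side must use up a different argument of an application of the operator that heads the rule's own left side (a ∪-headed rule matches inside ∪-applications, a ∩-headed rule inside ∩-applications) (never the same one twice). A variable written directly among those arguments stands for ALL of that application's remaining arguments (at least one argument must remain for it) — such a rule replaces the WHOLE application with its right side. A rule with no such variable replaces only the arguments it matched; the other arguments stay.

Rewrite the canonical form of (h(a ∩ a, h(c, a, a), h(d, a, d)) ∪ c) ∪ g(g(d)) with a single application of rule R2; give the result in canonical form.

Answer: g(g(d)) ∪ g(g(d)) ∪ h(a ∩ a, h(c, a, a), h(d, a, d)) ∪ h(a ∩ a, h(c, a, a), h(d, a, d))

Derivation:
Canonical form:  c ∪ g(g(d)) ∪ h(a ∩ a, h(c, a, a), h(d, a, d))
Match R2:  consume c;  v := g(g(d)) ∪ h(a ∩ a, h(c, a, a), h(d, a, d))
The variable takes the whole remainder — replace the entire application.
Giving:  g(g(d)) ∪ g(g(d)) ∪ h(a ∩ a, h(c, a, a), h(d, a, d)) ∪ h(a ∩ a, h(c, a, a), h(d, a, d))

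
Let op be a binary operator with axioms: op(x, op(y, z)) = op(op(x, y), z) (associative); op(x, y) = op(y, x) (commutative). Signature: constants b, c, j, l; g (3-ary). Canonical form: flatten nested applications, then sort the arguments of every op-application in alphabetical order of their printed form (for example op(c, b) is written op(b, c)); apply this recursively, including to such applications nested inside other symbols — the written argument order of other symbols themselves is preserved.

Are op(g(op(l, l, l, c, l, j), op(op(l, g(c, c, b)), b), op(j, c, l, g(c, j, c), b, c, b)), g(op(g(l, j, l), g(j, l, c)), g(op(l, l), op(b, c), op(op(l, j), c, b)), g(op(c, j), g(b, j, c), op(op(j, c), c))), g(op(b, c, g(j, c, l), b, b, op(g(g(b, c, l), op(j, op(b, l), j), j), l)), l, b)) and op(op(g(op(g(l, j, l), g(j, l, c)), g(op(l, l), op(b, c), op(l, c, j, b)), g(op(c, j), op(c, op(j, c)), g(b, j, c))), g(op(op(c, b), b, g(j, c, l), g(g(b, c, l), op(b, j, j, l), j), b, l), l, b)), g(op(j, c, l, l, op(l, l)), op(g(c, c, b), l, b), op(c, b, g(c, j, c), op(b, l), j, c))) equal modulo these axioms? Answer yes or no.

Left:  op(g(op(l, l, l, c, l, j), op(op(l, g(c, c, b)), b), op(j, c, l, g(c, j, c), b, c, b)), g(op(g(l, j, l), g(j, l, c)), g(op(l, l), op(b, c), op(op(l, j), c, b)), g(op(c, j), g(b, j, c), op(op(j, c), c))), g(op(b, c, g(j, c, l), b, b, op(g(g(b, c, l), op(j, op(b, l), j), j), l)), l, b))
  Canonicalize subterm:  g(op(l, l, l, c, l, j), op(op(l, g(c, c, b)), b), op(j, c, l, g(c, j, c), b, c, b))  →  g(op(c, j, l, l, l, l), op(b, g(c, c, b), l), op(b, b, c, c, g(c, j, c), j, l))
  Inside:  g(op(g(l, j, l), g(j, l, c)), g(op(l, l), op(b, c), op(op(l, j), c, b)), g(op(c, j), g(b, j, c), op(op(j, c), c)))  →  g(op(g(j, l, c), g(l, j, l)), g(op(l, l), op(b, c), op(b, c, j, l)), g(op(c, j), g(b, j, c), op(c, c, j)))
  Canonicalize subterm:  g(op(b, c, g(j, c, l), b, b, op(g(g(b, c, l), op(j, op(b, l), j), j), l)), l, b)  →  g(op(b, b, b, c, g(g(b, c, l), op(b, j, j, l), j), g(j, c, l), l), l, b)
  Sort:  op(g(op(b, b, b, c, g(g(b, c, l), op(b, j, j, l), j), g(j, c, l), l), l, b), g(op(c, j, l, l, l, l), op(b, g(c, c, b), l), op(b, b, c, c, g(c, j, c), j, l)), g(op(g(j, l, c), g(l, j, l)), g(op(l, l), op(b, c), op(b, c, j, l)), g(op(c, j), g(b, j, c), op(c, c, j))))
Right:  op(op(g(op(g(l, j, l), g(j, l, c)), g(op(l, l), op(b, c), op(l, c, j, b)), g(op(c, j), op(c, op(j, c)), g(b, j, c))), g(op(op(c, b), b, g(j, c, l), g(g(b, c, l), op(b, j, j, l), j), b, l), l, b)), g(op(j, c, l, l, op(l, l)), op(g(c, c, b), l, b), op(c, b, g(c, j, c), op(b, l), j, c)))
  Flatten:  op(g(op(g(l, j, l), g(j, l, c)), g(op(l, l), op(b, c), op(l, c, j, b)), g(op(c, j), op(c, op(j, c)), g(b, j, c))), g(op(op(c, b), b, g(j, c, l), g(g(b, c, l), op(b, j, j, l), j), b, l), l, b), g(op(j, c, l, l, op(l, l)), op(g(c, c, b), l, b), op(c, b, g(c, j, c), op(b, l), j, c)))
  Inside:  g(op(g(l, j, l), g(j, l, c)), g(op(l, l), op(b, c), op(l, c, j, b)), g(op(c, j), op(c, op(j, c)), g(b, j, c)))  →  g(op(g(j, l, c), g(l, j, l)), g(op(l, l), op(b, c), op(b, c, j, l)), g(op(c, j), op(c, c, j), g(b, j, c)))
  Canonicalize subterm:  g(op(op(c, b), b, g(j, c, l), g(g(b, c, l), op(b, j, j, l), j), b, l), l, b)  →  g(op(b, b, b, c, g(g(b, c, l), op(b, j, j, l), j), g(j, c, l), l), l, b)
  Inside:  g(op(j, c, l, l, op(l, l)), op(g(c, c, b), l, b), op(c, b, g(c, j, c), op(b, l), j, c))  →  g(op(c, j, l, l, l, l), op(b, g(c, c, b), l), op(b, b, c, c, g(c, j, c), j, l))
  Sort:  op(g(op(b, b, b, c, g(g(b, c, l), op(b, j, j, l), j), g(j, c, l), l), l, b), g(op(c, j, l, l, l, l), op(b, g(c, c, b), l), op(b, b, c, c, g(c, j, c), j, l)), g(op(g(j, l, c), g(l, j, l)), g(op(l, l), op(b, c), op(b, c, j, l)), g(op(c, j), op(c, c, j), g(b, j, c))))

Answer: no — op(g(op(b, b, b, c, g(g(b, c, l), op(b, j, j, l), j), g(j, c, l), l), l, b), g(op(c, j, l, l, l, l), op(b, g(c, c, b), l), op(b, b, c, c, g(c, j, c), j, l)), g(op(g(j, l, c), g(l, j, l)), g(op(l, l), op(b, c), op(b, c, j, l)), g(op(c, j), g(b, j, c), op(c, c, j)))) vs op(g(op(b, b, b, c, g(g(b, c, l), op(b, j, j, l), j), g(j, c, l), l), l, b), g(op(c, j, l, l, l, l), op(b, g(c, c, b), l), op(b, b, c, c, g(c, j, c), j, l)), g(op(g(j, l, c), g(l, j, l)), g(op(l, l), op(b, c), op(b, c, j, l)), g(op(c, j), op(c, c, j), g(b, j, c))))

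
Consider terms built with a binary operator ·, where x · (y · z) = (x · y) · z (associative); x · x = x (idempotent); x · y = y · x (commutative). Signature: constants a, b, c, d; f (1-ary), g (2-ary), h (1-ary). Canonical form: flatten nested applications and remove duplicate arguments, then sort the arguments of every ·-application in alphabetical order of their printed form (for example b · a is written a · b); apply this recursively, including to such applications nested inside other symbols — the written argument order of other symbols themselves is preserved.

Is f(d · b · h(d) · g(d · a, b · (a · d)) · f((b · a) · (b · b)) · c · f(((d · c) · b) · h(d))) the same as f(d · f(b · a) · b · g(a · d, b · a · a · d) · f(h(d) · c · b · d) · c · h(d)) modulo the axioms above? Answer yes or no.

Left:  f(d · b · h(d) · g(d · a, b · (a · d)) · f((b · a) · (b · b)) · c · f(((d · c) · b) · h(d)))
  Work inside:  d · b · h(d) · g(d · a, b · (a · d)) · f((b · a) · (b · b)) · c · f(((d · c) · b) · h(d))
  Simplify inside:  g(d · a, b · (a · d))  →  g(a · d, a · b · d)
  Canonicalize subterm:  f((b · a) · (b · b))  →  f(a · b)
  Inside:  f(((d · c) · b) · h(d))  →  f(b · c · d · h(d))
  Sort arguments:  b · c · d · f(a · b) · f(b · c · d · h(d)) · g(a · d, a · b · d) · h(d)
  Rebuild:  f(b · c · d · f(a · b) · f(b · c · d · h(d)) · g(a · d, a · b · d) · h(d))
Right:  f(d · f(b · a) · b · g(a · d, b · a · a · d) · f(h(d) · c · b · d) · c · h(d))
  Focus inside:  d · f(b · a) · b · g(a · d, b · a · a · d) · f(h(d) · c · b · d) · c · h(d)
  Inside:  f(b · a)  →  f(a · b)
  Canonicalize subterm:  g(a · d, b · a · a · d)  →  g(a · d, a · b · d)
  Inside:  f(h(d) · c · b · d)  →  f(b · c · d · h(d))
  Sort arguments:  b · c · d · f(a · b) · f(b · c · d · h(d)) · g(a · d, a · b · d) · h(d)
  Rebuild:  f(b · c · d · f(a · b) · f(b · c · d · h(d)) · g(a · d, a · b · d) · h(d))

Answer: yes — both canonical forms are f(b · c · d · f(a · b) · f(b · c · d · h(d)) · g(a · d, a · b · d) · h(d))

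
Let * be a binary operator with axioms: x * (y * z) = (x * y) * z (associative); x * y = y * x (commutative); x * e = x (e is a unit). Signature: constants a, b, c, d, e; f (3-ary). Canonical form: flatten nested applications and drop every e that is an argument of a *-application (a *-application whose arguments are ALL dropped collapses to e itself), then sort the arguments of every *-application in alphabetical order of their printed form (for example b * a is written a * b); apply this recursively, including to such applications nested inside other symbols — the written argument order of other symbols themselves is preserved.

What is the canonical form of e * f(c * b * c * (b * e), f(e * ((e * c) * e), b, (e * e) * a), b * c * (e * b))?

Simplify inside:  f(c * b * c * (b * e), f(e * ((e * c) * e), b, (e * e) * a), b * c * (e * b))  →  f(b * b * c * c, f(c, b, a), b * b * c)
Drop the unit:  drop e
Sort arguments:  f(b * b * c * c, f(c, b, a), b * b * c)

Answer: f(b * b * c * c, f(c, b, a), b * b * c)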